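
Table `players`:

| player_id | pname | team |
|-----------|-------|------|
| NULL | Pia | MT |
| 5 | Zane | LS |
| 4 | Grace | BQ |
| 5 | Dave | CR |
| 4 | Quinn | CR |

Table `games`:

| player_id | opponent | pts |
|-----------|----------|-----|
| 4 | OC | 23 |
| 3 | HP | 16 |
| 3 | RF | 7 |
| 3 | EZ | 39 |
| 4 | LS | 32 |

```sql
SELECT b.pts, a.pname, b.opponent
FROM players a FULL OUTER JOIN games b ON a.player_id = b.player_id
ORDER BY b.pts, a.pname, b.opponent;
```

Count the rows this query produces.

10

FULL OUTER JOIN keeps every row from both sides; unmatched rows get NULL for the other side's columns.
Matching on a.player_id = b.player_id. A NULL in a compared column never satisfies the condition.
Matched pairs: 4; unmatched a rows kept: 3; unmatched b rows kept: 3.
Total: 4 matched + 6 padded = 10 rows.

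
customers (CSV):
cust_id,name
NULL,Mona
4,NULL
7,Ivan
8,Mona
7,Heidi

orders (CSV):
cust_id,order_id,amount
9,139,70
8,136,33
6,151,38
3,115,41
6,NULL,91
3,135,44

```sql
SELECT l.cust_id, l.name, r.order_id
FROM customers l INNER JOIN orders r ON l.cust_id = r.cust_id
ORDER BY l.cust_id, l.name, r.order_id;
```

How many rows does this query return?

1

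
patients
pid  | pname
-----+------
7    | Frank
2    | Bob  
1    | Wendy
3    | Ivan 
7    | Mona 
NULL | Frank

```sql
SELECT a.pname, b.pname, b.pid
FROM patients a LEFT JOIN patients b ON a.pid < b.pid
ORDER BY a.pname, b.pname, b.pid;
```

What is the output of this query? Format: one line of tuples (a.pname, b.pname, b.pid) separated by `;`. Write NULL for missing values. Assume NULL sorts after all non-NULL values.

LEFT JOIN keeps every row from `patients a`; unmatched rows get NULL for `patients b`'s columns.
Matching on a.pid < b.pid. A NULL in a compared column never satisfies the condition.
Matched pairs: 9; unmatched a rows kept: 3.

(Bob, Frank, 7); (Bob, Ivan, 3); (Bob, Mona, 7); (Frank, NULL, NULL); (Frank, NULL, NULL); (Ivan, Frank, 7); (Ivan, Mona, 7); (Mona, NULL, NULL); (Wendy, Bob, 2); (Wendy, Frank, 7); (Wendy, Ivan, 3); (Wendy, Mona, 7)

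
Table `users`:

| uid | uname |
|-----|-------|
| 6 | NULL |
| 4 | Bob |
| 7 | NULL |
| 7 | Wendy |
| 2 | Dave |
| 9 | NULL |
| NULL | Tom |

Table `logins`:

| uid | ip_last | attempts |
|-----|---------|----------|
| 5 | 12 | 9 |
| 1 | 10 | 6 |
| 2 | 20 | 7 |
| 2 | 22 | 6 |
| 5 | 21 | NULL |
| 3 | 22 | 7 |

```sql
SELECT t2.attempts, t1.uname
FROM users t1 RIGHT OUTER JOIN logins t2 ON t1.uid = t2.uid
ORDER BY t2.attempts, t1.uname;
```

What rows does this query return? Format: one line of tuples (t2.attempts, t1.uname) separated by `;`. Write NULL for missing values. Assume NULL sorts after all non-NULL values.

(6, Dave); (6, NULL); (7, Dave); (7, NULL); (9, NULL); (NULL, NULL)

RIGHT JOIN keeps every row from `logins`; unmatched rows get NULL for `users`'s columns.
Matching on t1.uid = t2.uid. A NULL in a compared column never satisfies the condition.
- uid=6: no matching t2 row.
- uid=4: no matching t2 row.
- uid=7: no matching t2 row.
- uid=7: no matching t2 row.
- uid=2: 2 matching t2 row(s), so 2 row(s) emitted.
- uid=9: no matching t2 row.
- uid=NULL: no matching t2 row.
- plus 4 unmatched t2 row(s), each kept with NULL t1 columns.
After projecting and ordering:
t2.attempts | t1.uname
6 | Dave
6 | NULL
7 | Dave
7 | NULL
9 | NULL
NULL | NULL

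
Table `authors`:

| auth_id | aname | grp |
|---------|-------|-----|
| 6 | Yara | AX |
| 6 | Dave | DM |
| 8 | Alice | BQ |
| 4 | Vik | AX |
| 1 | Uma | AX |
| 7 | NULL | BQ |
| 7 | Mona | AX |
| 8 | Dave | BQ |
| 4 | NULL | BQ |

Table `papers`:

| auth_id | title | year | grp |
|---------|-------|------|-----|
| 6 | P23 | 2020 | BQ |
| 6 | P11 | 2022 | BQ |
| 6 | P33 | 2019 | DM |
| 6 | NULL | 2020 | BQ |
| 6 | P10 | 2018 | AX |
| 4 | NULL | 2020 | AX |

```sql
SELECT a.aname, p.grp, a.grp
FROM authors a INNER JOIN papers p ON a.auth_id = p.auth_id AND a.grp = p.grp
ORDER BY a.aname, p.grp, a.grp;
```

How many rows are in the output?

3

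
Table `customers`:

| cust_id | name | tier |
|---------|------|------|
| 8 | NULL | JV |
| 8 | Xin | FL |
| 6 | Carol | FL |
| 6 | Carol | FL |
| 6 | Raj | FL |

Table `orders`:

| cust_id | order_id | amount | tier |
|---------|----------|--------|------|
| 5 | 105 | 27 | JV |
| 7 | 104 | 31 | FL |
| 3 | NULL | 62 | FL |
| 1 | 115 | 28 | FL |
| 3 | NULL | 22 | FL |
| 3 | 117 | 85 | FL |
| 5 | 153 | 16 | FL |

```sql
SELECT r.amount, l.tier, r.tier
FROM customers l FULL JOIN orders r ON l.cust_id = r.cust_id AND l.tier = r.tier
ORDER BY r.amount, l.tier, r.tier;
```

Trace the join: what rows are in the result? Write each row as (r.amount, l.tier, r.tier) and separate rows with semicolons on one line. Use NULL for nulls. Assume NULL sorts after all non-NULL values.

(16, NULL, FL); (22, NULL, FL); (27, NULL, JV); (28, NULL, FL); (31, NULL, FL); (62, NULL, FL); (85, NULL, FL); (NULL, FL, NULL); (NULL, FL, NULL); (NULL, FL, NULL); (NULL, FL, NULL); (NULL, JV, NULL)

FULL OUTER JOIN keeps every row from both sides; unmatched rows get NULL for the other side's columns.
Matching on l.cust_id = r.cust_id AND l.tier = r.tier.
- l (cust_id=8, tier=JV) has no partner → padded with NULL.
- l (cust_id=8, tier=FL) has no partner → padded with NULL.
- l (cust_id=6, tier=FL) has no partner → padded with NULL.
- l (cust_id=6, tier=FL) has no partner → padded with NULL.
- l (cust_id=6, tier=FL) has no partner → padded with NULL.
- 7 row(s) from r found no l partner → padded with NULL.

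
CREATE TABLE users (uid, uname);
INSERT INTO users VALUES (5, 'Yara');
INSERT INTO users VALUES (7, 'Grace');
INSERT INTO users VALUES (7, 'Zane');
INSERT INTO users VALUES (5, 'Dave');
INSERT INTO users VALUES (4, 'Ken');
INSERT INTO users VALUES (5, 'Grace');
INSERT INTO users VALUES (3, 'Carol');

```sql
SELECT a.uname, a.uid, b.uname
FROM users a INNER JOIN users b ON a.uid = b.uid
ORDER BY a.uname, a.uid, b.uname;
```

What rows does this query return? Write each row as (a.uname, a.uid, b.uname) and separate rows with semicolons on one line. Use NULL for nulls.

(Carol, 3, Carol); (Dave, 5, Dave); (Dave, 5, Grace); (Dave, 5, Yara); (Grace, 5, Dave); (Grace, 5, Grace); (Grace, 5, Yara); (Grace, 7, Grace); (Grace, 7, Zane); (Ken, 4, Ken); (Yara, 5, Dave); (Yara, 5, Grace); (Yara, 5, Yara); (Zane, 7, Grace); (Zane, 7, Zane)

INNER JOIN keeps only pairs where the ON condition holds.
Matching on a.uid = b.uid.
- uid=5: 3 matching b row(s), so 3 row(s) emitted.
- uid=7: 2 matching b row(s), so 2 row(s) emitted.
- uid=7: 2 matching b row(s), so 2 row(s) emitted.
- uid=5: 3 matching b row(s), so 3 row(s) emitted.
- uid=4: 1 matching b row(s), so 1 row(s) emitted.
- uid=5: 3 matching b row(s), so 3 row(s) emitted.
- uid=3: 1 matching b row(s), so 1 row(s) emitted.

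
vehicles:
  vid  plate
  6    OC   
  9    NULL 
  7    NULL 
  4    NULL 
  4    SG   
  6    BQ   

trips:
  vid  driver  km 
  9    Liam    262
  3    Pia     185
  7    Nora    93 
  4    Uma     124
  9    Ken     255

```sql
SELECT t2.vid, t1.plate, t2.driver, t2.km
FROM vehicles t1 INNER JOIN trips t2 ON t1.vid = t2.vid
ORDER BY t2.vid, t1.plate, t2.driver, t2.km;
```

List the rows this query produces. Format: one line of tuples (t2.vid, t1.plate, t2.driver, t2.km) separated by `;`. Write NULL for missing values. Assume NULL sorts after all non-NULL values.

INNER JOIN keeps only pairs where the ON condition holds.
Matching on t1.vid = t2.vid.
Matched pairs: 5.

(4, SG, Uma, 124); (4, NULL, Uma, 124); (7, NULL, Nora, 93); (9, NULL, Ken, 255); (9, NULL, Liam, 262)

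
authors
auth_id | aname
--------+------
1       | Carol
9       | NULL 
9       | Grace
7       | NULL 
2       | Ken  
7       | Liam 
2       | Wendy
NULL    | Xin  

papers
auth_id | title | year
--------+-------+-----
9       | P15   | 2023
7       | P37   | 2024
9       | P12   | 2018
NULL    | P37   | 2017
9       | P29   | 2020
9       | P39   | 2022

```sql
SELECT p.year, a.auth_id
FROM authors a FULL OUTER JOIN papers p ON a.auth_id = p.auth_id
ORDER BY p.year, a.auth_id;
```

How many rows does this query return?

15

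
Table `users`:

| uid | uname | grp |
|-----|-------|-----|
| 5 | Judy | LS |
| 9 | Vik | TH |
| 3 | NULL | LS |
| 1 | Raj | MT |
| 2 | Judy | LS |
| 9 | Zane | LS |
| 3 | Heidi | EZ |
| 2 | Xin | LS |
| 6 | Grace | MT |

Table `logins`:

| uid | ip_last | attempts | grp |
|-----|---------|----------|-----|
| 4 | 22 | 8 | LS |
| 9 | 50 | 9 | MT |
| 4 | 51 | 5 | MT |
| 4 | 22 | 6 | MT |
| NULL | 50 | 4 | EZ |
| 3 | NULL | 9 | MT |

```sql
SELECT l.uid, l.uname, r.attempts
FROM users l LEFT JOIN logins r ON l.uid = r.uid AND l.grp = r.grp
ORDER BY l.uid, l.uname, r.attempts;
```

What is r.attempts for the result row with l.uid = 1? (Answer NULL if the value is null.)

NULL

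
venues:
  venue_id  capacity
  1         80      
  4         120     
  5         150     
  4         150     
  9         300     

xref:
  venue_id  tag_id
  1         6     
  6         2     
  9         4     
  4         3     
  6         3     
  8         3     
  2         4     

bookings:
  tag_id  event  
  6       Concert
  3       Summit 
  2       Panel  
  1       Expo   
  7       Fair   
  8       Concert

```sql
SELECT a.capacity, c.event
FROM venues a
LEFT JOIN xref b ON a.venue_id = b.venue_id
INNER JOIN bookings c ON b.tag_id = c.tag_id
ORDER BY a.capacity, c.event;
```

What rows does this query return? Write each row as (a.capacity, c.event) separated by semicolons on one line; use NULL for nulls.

(80, Concert); (120, Summit); (150, Summit)

Step 1 — a LEFT JOIN b on venue_id → 5 row(s).
Then INNER JOIN `bookings c` on tag_id: keep only rows whose b.tag_id appears in c.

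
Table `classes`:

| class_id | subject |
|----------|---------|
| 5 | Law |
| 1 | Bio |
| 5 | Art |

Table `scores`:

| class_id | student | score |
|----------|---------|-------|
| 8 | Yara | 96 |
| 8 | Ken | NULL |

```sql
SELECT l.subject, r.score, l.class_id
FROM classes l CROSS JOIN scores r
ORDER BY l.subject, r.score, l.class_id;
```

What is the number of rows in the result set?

CROSS JOIN pairs every row of `classes` with every row of `scores`: 3 × 2 = 6 rows.

6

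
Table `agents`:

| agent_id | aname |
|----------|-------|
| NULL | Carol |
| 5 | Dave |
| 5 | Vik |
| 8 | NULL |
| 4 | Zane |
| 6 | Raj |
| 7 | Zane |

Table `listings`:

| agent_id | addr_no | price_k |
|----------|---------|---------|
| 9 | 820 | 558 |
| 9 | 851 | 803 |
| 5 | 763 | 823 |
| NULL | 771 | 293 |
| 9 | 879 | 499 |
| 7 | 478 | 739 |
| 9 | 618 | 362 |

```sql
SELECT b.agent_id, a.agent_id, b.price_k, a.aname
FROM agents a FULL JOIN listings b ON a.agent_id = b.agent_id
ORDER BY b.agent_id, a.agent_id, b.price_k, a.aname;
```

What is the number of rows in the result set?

12

FULL OUTER JOIN keeps every row from both sides; unmatched rows get NULL for the other side's columns.
Matching on a.agent_id = b.agent_id. A NULL in a compared column never satisfies the condition.
- a row (agent_id=NULL): no match → kept, b columns NULL.
- a row (agent_id=5): matches 1 b row(s) → 1 output row(s).
- a row (agent_id=5): matches 1 b row(s) → 1 output row(s).
- a row (agent_id=8): no match → kept, b columns NULL.
- a row (agent_id=4): no match → kept, b columns NULL.
- a row (agent_id=6): no match → kept, b columns NULL.
- a row (agent_id=7): matches 1 b row(s) → 1 output row(s).
- 5 b row(s) had no a match → kept, a columns NULL.
Total: 3 matched + 9 padded = 12 rows.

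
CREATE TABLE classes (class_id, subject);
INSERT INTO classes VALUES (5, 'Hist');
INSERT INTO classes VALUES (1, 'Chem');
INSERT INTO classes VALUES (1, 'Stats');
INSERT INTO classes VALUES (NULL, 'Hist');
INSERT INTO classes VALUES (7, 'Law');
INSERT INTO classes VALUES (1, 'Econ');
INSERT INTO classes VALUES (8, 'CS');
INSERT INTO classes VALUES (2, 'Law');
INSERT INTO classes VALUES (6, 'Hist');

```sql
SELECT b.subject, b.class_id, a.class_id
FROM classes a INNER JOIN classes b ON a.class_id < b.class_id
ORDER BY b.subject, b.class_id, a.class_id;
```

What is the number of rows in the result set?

25

INNER JOIN keeps only pairs where the ON condition holds.
Matching on a.class_id < b.class_id. A NULL in a compared column never satisfies the condition.
- a[0] class_id=5 → 3 match(es) in b → 3 row(s).
- a[1] class_id=1 → 5 match(es) in b → 5 row(s).
- a[2] class_id=1 → 5 match(es) in b → 5 row(s).
- a[3] class_id=NULL → no match; dropped.
- a[4] class_id=7 → 1 match(es) in b → 1 row(s).
- a[5] class_id=1 → 5 match(es) in b → 5 row(s).
- a[6] class_id=8 → no match; dropped.
- a[7] class_id=2 → 4 match(es) in b → 4 row(s).
- a[8] class_id=6 → 2 match(es) in b → 2 row(s).
Total: 25 rows.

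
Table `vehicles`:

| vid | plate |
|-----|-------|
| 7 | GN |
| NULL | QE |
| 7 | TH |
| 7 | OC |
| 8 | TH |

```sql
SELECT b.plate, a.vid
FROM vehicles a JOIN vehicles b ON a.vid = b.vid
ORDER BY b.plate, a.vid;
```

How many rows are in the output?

10

INNER JOIN keeps only pairs where the ON condition holds.
Matching on a.vid = b.vid. A NULL in a compared column never satisfies the condition.
- vid=7: 3 matching b row(s), so 3 row(s) emitted.
- vid=NULL: no matching b row, dropped.
- vid=7: 3 matching b row(s), so 3 row(s) emitted.
- vid=7: 3 matching b row(s), so 3 row(s) emitted.
- vid=8: 1 matching b row(s), so 1 row(s) emitted.
Total: 10 rows.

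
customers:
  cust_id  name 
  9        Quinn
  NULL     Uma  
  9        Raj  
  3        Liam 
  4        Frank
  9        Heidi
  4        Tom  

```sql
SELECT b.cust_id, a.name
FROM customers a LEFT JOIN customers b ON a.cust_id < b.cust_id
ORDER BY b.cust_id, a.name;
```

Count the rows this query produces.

LEFT JOIN keeps every row from `customers a`; unmatched rows get NULL for `customers b`'s columns.
Matching on a.cust_id < b.cust_id. A NULL in a compared column never satisfies the condition.
- cust_id=9: no b row matches, row kept with b columns NULL.
- cust_id=NULL: no b row matches, row kept with b columns NULL.
- cust_id=9: no b row matches, row kept with b columns NULL.
- cust_id=3: 5 matching b row(s), so 5 row(s) emitted.
- cust_id=4: 3 matching b row(s), so 3 row(s) emitted.
- cust_id=9: no b row matches, row kept with b columns NULL.
- cust_id=4: 3 matching b row(s), so 3 row(s) emitted.
Total: 11 matched + 4 padded = 15 rows.

15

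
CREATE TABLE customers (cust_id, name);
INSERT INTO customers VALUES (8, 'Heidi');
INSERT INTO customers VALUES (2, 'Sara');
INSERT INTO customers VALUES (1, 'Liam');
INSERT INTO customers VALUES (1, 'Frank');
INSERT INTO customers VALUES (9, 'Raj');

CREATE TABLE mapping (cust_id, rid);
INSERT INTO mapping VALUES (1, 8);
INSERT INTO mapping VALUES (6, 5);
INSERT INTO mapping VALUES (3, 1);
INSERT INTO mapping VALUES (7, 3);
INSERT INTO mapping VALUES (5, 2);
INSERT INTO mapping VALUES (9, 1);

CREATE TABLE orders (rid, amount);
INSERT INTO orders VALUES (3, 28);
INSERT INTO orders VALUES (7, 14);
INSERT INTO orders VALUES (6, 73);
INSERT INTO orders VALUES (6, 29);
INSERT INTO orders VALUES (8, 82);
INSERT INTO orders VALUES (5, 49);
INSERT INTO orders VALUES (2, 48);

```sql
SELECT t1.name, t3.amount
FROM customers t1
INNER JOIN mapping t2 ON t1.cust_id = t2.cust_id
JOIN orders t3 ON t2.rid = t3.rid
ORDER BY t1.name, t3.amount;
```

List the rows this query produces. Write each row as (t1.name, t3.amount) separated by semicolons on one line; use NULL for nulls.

Step 1 — t1 INNER JOIN t2 on cust_id → 3 row(s).
Then INNER JOIN `orders t3` on rid: keep only rows whose t2.rid appears in t3.

(Frank, 82); (Liam, 82)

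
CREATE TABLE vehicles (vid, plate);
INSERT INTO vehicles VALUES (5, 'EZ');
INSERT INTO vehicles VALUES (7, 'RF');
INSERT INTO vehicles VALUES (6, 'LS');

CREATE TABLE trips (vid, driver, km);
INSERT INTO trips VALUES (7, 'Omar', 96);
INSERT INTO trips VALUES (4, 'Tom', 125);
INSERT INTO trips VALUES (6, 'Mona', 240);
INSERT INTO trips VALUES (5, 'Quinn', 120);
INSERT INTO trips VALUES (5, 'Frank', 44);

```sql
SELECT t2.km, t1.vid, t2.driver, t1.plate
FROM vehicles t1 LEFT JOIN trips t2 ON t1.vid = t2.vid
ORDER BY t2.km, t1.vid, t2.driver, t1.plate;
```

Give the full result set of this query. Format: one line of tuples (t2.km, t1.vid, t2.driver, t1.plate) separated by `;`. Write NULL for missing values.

(44, 5, Frank, EZ); (96, 7, Omar, RF); (120, 5, Quinn, EZ); (240, 6, Mona, LS)

LEFT JOIN keeps every row from `vehicles`; unmatched rows get NULL for `trips`'s columns.
Matching on t1.vid = t2.vid.
- vid=5: 2 matching t2 row(s), so 2 row(s) emitted.
- vid=7: 1 matching t2 row(s), so 1 row(s) emitted.
- vid=6: 1 matching t2 row(s), so 1 row(s) emitted.
After projecting and ordering:
t2.km | t1.vid | t2.driver | t1.plate
44 | 5 | Frank | EZ
96 | 7 | Omar | RF
120 | 5 | Quinn | EZ
240 | 6 | Mona | LS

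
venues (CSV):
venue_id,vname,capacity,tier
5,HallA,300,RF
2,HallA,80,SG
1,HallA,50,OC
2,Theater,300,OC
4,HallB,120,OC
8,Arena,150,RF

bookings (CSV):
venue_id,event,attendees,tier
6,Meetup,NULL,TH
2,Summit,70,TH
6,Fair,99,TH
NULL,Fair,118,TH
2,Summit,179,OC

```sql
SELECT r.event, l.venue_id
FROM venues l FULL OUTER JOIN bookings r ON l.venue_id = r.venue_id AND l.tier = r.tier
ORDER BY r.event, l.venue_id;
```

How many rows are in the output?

FULL OUTER JOIN keeps every row from both sides; unmatched rows get NULL for the other side's columns.
Matching on l.venue_id = r.venue_id AND l.tier = r.tier. A NULL in a compared column never satisfies the condition.
- l (venue_id=5, tier=RF) has no partner → padded with NULL.
- l (venue_id=2, tier=SG) has no partner → padded with NULL.
- l (venue_id=1, tier=OC) has no partner → padded with NULL.
- l (venue_id=2, tier=OC) pairs with 1 row(s) of r.
- l (venue_id=4, tier=OC) has no partner → padded with NULL.
- l (venue_id=8, tier=RF) has no partner → padded with NULL.
- 4 r row(s) had no l match → kept, l columns NULL.
Total: 1 matched + 9 padded = 10 rows.

10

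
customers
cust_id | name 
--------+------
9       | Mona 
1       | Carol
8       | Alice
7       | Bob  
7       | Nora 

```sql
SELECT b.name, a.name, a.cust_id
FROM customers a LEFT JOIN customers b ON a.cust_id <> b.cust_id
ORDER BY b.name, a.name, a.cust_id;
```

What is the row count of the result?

18

LEFT JOIN keeps every row from `customers a`; unmatched rows get NULL for `customers b`'s columns.
Matching on a.cust_id <> b.cust_id.
- a[0] cust_id=9 → 4 match(es) in b → 4 row(s).
- a[1] cust_id=1 → 4 match(es) in b → 4 row(s).
- a[2] cust_id=8 → 4 match(es) in b → 4 row(s).
- a[3] cust_id=7 → 3 match(es) in b → 3 row(s).
- a[4] cust_id=7 → 3 match(es) in b → 3 row(s).
Total: 18 rows.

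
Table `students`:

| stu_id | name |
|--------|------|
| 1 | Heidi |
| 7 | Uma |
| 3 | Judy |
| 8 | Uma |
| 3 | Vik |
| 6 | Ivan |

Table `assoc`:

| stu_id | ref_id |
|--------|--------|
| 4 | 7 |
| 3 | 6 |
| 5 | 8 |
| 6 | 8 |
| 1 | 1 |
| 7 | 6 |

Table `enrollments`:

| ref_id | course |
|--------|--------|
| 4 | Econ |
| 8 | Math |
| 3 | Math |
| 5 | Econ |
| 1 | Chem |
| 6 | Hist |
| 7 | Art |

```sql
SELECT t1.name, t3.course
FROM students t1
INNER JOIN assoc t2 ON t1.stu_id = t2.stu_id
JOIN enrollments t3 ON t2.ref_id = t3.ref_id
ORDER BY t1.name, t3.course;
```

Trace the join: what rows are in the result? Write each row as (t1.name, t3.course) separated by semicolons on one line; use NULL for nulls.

(Heidi, Chem); (Ivan, Math); (Judy, Hist); (Uma, Hist); (Vik, Hist)

Step 1 — t1 INNER JOIN t2 on stu_id → 5 row(s).
Then INNER JOIN `enrollments t3` on ref_id: keep only rows whose t2.ref_id appears in t3.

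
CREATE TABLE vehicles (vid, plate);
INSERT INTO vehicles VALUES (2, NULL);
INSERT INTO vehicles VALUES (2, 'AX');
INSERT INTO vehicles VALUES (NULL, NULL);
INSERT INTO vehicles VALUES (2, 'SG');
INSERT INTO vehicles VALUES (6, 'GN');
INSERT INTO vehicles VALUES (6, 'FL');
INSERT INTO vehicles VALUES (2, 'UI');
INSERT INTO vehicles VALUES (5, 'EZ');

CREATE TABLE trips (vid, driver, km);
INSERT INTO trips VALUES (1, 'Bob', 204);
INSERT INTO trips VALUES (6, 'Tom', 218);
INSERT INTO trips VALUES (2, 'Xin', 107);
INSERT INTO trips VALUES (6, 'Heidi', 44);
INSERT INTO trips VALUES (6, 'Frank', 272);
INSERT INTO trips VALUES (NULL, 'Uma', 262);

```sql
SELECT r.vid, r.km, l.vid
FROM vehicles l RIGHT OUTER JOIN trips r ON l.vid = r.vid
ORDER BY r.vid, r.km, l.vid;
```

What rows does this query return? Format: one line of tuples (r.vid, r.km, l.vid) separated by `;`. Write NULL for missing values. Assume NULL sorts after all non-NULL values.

(1, 204, NULL); (2, 107, 2); (2, 107, 2); (2, 107, 2); (2, 107, 2); (6, 44, 6); (6, 44, 6); (6, 218, 6); (6, 218, 6); (6, 272, 6); (6, 272, 6); (NULL, 262, NULL)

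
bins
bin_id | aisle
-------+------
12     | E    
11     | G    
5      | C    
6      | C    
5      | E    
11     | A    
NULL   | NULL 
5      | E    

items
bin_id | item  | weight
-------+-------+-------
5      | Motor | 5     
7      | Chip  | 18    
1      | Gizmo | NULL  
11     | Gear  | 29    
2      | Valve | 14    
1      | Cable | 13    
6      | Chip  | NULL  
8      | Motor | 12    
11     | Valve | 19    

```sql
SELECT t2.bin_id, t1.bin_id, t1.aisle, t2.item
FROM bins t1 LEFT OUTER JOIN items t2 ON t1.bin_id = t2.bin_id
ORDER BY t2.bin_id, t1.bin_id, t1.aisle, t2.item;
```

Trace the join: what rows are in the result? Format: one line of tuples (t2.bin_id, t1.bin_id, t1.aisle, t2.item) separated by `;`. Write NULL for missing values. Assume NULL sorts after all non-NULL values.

LEFT JOIN keeps every row from `bins`; unmatched rows get NULL for `items`'s columns.
Matching on t1.bin_id = t2.bin_id. A NULL in a compared column never satisfies the condition.
- t1 (bin_id=12) has no partner → padded with NULL.
- t1 (bin_id=11) pairs with 2 row(s) of t2.
- t1 (bin_id=5) pairs with 1 row(s) of t2.
- t1 (bin_id=6) pairs with 1 row(s) of t2.
- t1 (bin_id=5) pairs with 1 row(s) of t2.
- t1 (bin_id=11) pairs with 2 row(s) of t2.
- t1 (bin_id=NULL) has no partner → padded with NULL.
- t1 (bin_id=5) pairs with 1 row(s) of t2.
After projecting and ordering:
t2.bin_id | t1.bin_id | t1.aisle | t2.item
5 | 5 | C | Motor
5 | 5 | E | Motor
5 | 5 | E | Motor
6 | 6 | C | Chip
11 | 11 | A | Gear
11 | 11 | A | Valve
11 | 11 | G | Gear
11 | 11 | G | Valve
NULL | 12 | E | NULL
NULL | NULL | NULL | NULL

(5, 5, C, Motor); (5, 5, E, Motor); (5, 5, E, Motor); (6, 6, C, Chip); (11, 11, A, Gear); (11, 11, A, Valve); (11, 11, G, Gear); (11, 11, G, Valve); (NULL, 12, E, NULL); (NULL, NULL, NULL, NULL)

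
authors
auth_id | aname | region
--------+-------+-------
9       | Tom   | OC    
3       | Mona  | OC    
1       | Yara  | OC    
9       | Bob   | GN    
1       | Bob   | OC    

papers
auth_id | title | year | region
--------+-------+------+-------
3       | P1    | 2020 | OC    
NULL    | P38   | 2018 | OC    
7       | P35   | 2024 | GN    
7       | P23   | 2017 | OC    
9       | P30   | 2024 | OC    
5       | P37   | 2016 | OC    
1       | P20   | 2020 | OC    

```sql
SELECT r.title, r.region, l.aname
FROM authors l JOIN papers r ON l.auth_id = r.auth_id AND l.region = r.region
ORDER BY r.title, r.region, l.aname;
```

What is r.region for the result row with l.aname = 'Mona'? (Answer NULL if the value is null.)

OC

INNER JOIN keeps only pairs where the ON condition holds.
Matching on l.auth_id = r.auth_id AND l.region = r.region. A NULL in a compared column never satisfies the condition.
- l[0] auth_id=9, region=OC → 1 match(es) in r → 1 row(s).
- l[1] auth_id=3, region=OC → 1 match(es) in r → 1 row(s).
- l[2] auth_id=1, region=OC → 1 match(es) in r → 1 row(s).
- l[3] auth_id=9, region=GN → no match; dropped.
- l[4] auth_id=1, region=OC → 1 match(es) in r → 1 row(s).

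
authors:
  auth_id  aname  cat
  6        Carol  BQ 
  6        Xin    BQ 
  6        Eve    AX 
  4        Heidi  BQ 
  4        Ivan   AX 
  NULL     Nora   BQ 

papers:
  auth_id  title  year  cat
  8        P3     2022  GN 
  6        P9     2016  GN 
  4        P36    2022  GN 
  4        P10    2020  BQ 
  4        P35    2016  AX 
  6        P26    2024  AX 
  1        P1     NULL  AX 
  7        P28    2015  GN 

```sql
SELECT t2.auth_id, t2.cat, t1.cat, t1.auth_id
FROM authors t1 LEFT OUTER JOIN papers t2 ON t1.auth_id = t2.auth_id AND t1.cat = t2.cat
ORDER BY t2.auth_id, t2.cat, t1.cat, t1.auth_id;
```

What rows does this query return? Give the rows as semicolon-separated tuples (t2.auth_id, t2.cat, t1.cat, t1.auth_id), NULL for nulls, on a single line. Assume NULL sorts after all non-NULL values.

LEFT JOIN keeps every row from `authors`; unmatched rows get NULL for `papers`'s columns.
Matching on t1.auth_id = t2.auth_id AND t1.cat = t2.cat. A NULL in a compared column never satisfies the condition.
- t1 (auth_id=6, cat=BQ) has no partner → padded with NULL.
- t1 (auth_id=6, cat=BQ) has no partner → padded with NULL.
- t1 (auth_id=6, cat=AX) pairs with 1 row(s) of t2.
- t1 (auth_id=4, cat=BQ) pairs with 1 row(s) of t2.
- t1 (auth_id=4, cat=AX) pairs with 1 row(s) of t2.
- t1 (auth_id=NULL, cat=BQ) has no partner → padded with NULL.
After projecting and ordering:
t2.auth_id | t2.cat | t1.cat | t1.auth_id
4 | AX | AX | 4
4 | BQ | BQ | 4
6 | AX | AX | 6
NULL | NULL | BQ | 6
NULL | NULL | BQ | 6
NULL | NULL | BQ | NULL

(4, AX, AX, 4); (4, BQ, BQ, 4); (6, AX, AX, 6); (NULL, NULL, BQ, 6); (NULL, NULL, BQ, 6); (NULL, NULL, BQ, NULL)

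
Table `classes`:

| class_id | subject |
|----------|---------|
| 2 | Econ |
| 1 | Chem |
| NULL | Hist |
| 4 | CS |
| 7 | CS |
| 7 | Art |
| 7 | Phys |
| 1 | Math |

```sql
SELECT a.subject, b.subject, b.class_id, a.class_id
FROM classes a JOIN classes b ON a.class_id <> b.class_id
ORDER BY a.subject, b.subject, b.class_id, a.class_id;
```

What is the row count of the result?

INNER JOIN keeps only pairs where the ON condition holds.
Matching on a.class_id <> b.class_id. A NULL in a compared column never satisfies the condition.
Matched pairs: 34.
Total: 34 rows.

34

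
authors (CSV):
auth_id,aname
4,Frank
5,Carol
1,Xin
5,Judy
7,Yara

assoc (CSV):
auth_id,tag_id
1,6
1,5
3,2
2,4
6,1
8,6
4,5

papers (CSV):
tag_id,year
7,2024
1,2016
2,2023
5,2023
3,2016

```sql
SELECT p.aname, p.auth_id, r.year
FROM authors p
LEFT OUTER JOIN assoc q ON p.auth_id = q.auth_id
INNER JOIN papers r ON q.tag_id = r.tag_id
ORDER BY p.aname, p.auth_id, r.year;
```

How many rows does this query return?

2

Step 1 — p LEFT JOIN q on auth_id → 6 row(s).
Then INNER JOIN `papers r` on tag_id: keep only rows whose q.tag_id appears in r.
Result: 2 row(s).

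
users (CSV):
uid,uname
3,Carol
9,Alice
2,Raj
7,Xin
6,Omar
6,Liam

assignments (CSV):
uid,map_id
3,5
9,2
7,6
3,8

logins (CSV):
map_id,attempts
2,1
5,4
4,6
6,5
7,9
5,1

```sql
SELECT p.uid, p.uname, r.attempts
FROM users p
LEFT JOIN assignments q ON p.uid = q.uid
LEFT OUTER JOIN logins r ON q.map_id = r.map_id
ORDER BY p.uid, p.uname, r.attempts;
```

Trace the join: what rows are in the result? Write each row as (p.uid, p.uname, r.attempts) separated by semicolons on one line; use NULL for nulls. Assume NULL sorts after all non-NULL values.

Joins associate left-to-right: users LEFT JOIN assignments on uid gives 7 intermediate row(s).
Then LEFT JOIN `logins r` on map_id: each of those 7 rows is kept; rows whose q.map_id has no match in r get NULL for r's columns.

(2, Raj, NULL); (3, Carol, 1); (3, Carol, 4); (3, Carol, NULL); (6, Liam, NULL); (6, Omar, NULL); (7, Xin, 5); (9, Alice, 1)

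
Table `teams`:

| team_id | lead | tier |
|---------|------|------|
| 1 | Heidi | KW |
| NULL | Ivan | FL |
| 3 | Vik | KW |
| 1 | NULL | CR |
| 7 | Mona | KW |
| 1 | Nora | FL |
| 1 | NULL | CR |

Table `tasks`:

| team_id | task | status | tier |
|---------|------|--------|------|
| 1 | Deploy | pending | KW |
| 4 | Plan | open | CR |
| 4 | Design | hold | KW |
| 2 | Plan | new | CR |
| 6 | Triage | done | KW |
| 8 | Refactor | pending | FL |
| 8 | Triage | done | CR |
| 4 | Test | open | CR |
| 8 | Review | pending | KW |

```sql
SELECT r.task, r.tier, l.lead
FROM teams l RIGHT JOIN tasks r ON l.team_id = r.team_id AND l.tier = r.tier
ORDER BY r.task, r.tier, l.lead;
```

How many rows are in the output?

RIGHT JOIN keeps every row from `tasks`; unmatched rows get NULL for `teams`'s columns.
Matching on l.team_id = r.team_id AND l.tier = r.tier. A NULL in a compared column never satisfies the condition.
- l[0] team_id=1, tier=KW → 1 match(es) in r → 1 row(s).
- l[1] team_id=NULL, tier=FL → no match.
- l[2] team_id=3, tier=KW → no match.
- l[3] team_id=1, tier=CR → no match.
- l[4] team_id=7, tier=KW → no match.
- l[5] team_id=1, tier=FL → no match.
- l[6] team_id=1, tier=CR → no match.
- 8 r row(s) had no l match → kept, l columns NULL.
Total: 1 matched + 8 padded = 9 rows.

9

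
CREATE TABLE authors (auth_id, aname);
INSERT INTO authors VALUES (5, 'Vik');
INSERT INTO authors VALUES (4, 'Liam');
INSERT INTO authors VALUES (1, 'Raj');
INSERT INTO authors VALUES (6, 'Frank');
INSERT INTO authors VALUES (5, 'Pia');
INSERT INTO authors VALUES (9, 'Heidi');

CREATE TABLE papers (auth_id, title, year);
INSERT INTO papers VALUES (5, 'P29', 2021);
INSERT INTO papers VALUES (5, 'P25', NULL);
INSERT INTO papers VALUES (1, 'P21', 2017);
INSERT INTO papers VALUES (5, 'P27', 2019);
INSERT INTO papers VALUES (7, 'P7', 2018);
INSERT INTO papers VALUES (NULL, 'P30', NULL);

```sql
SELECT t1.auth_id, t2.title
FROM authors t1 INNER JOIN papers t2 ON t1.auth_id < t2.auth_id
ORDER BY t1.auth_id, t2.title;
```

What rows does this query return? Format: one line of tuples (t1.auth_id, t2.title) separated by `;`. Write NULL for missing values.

(1, P25); (1, P27); (1, P29); (1, P7); (4, P25); (4, P27); (4, P29); (4, P7); (5, P7); (5, P7); (6, P7)

INNER JOIN keeps only pairs where the ON condition holds.
Matching on t1.auth_id < t2.auth_id. A NULL in a compared column never satisfies the condition.
- t1[0] auth_id=5 → 1 match(es) in t2 → 1 row(s).
- t1[1] auth_id=4 → 4 match(es) in t2 → 4 row(s).
- t1[2] auth_id=1 → 4 match(es) in t2 → 4 row(s).
- t1[3] auth_id=6 → 1 match(es) in t2 → 1 row(s).
- t1[4] auth_id=5 → 1 match(es) in t2 → 1 row(s).
- t1[5] auth_id=9 → no match; dropped.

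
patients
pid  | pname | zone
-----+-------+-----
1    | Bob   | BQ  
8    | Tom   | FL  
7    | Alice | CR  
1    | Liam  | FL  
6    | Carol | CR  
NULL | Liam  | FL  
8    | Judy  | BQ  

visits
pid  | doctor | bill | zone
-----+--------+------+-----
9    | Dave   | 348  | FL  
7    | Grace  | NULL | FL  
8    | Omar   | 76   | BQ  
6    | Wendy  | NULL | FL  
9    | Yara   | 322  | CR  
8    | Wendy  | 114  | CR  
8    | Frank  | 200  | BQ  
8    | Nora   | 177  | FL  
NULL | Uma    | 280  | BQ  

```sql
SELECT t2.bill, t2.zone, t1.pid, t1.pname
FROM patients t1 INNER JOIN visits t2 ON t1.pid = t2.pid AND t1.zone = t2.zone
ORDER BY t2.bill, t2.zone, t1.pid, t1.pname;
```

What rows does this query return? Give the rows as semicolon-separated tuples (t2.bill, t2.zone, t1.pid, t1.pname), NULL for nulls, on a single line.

INNER JOIN keeps only pairs where the ON condition holds.
Matching on t1.pid = t2.pid AND t1.zone = t2.zone. A NULL in a compared column never satisfies the condition.
- t1[0] pid=1, zone=BQ → no match; dropped.
- t1[1] pid=8, zone=FL → 1 match(es) in t2 → 1 row(s).
- t1[2] pid=7, zone=CR → no match; dropped.
- t1[3] pid=1, zone=FL → no match; dropped.
- t1[4] pid=6, zone=CR → no match; dropped.
- t1[5] pid=NULL, zone=FL → no match; dropped.
- t1[6] pid=8, zone=BQ → 2 match(es) in t2 → 2 row(s).
After projecting and ordering:
t2.bill | t2.zone | t1.pid | t1.pname
76 | BQ | 8 | Judy
177 | FL | 8 | Tom
200 | BQ | 8 | Judy

(76, BQ, 8, Judy); (177, FL, 8, Tom); (200, BQ, 8, Judy)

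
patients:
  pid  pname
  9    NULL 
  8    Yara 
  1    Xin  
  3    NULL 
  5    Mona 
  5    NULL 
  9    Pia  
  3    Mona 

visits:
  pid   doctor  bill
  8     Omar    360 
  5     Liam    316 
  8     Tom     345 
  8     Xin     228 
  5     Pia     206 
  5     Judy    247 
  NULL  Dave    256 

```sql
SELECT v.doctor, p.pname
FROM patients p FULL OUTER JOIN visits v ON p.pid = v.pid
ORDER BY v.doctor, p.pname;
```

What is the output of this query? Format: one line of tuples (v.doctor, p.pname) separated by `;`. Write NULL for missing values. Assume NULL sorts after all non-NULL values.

(Dave, NULL); (Judy, Mona); (Judy, NULL); (Liam, Mona); (Liam, NULL); (Omar, Yara); (Pia, Mona); (Pia, NULL); (Tom, Yara); (Xin, Yara); (NULL, Mona); (NULL, Pia); (NULL, Xin); (NULL, NULL); (NULL, NULL)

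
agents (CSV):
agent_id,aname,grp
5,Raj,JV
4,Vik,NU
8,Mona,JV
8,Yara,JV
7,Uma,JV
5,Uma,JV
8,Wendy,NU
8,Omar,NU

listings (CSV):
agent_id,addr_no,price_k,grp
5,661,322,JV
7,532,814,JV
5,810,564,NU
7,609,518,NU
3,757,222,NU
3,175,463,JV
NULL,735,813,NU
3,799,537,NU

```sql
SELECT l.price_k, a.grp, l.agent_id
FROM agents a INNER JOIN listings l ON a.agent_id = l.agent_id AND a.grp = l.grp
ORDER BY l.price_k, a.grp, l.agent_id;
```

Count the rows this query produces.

3

INNER JOIN keeps only pairs where the ON condition holds.
Matching on a.agent_id = l.agent_id AND a.grp = l.grp. A NULL in a compared column never satisfies the condition.
Matched pairs: 3.
Total: 3 rows.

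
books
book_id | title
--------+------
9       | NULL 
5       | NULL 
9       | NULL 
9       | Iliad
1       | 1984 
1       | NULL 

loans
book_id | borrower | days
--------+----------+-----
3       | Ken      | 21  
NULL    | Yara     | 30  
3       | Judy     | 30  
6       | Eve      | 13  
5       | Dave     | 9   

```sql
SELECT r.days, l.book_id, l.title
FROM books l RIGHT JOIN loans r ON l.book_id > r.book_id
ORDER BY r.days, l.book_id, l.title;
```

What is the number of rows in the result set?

15

RIGHT JOIN keeps every row from `loans`; unmatched rows get NULL for `books`'s columns.
Matching on l.book_id > r.book_id. A NULL in a compared column never satisfies the condition.
Matched pairs: 14; unmatched r rows kept: 1.
Total: 14 matched + 1 padded = 15 rows.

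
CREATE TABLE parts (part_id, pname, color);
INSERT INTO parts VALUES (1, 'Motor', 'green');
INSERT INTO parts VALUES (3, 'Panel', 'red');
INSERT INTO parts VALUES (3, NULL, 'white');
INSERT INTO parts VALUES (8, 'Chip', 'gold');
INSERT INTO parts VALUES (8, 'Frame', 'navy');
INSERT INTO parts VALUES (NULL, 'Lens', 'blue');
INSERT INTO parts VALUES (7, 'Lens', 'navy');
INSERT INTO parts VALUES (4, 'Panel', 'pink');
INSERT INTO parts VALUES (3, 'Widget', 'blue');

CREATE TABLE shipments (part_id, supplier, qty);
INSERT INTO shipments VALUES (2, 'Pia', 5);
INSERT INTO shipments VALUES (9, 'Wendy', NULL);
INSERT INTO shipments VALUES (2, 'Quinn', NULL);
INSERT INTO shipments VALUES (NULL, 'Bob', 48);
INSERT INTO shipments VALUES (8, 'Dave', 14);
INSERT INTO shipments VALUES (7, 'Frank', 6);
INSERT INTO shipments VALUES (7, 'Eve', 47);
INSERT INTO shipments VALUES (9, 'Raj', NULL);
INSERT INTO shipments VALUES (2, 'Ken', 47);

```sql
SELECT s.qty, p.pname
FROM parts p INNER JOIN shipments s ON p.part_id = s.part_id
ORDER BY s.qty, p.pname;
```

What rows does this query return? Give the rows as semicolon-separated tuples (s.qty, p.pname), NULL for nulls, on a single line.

(6, Lens); (14, Chip); (14, Frame); (47, Lens)

INNER JOIN keeps only pairs where the ON condition holds.
Matching on p.part_id = s.part_id. A NULL in a compared column never satisfies the condition.
- p (part_id=1) has no partner → excluded.
- p (part_id=3) has no partner → excluded.
- p (part_id=3) has no partner → excluded.
- p (part_id=8) pairs with 1 row(s) of s.
- p (part_id=8) pairs with 1 row(s) of s.
- p (part_id=NULL) has no partner → excluded.
- p (part_id=7) pairs with 2 row(s) of s.
- p (part_id=4) has no partner → excluded.
- p (part_id=3) has no partner → excluded.
After projecting and ordering:
s.qty | p.pname
6 | Lens
14 | Chip
14 | Frame
47 | Lens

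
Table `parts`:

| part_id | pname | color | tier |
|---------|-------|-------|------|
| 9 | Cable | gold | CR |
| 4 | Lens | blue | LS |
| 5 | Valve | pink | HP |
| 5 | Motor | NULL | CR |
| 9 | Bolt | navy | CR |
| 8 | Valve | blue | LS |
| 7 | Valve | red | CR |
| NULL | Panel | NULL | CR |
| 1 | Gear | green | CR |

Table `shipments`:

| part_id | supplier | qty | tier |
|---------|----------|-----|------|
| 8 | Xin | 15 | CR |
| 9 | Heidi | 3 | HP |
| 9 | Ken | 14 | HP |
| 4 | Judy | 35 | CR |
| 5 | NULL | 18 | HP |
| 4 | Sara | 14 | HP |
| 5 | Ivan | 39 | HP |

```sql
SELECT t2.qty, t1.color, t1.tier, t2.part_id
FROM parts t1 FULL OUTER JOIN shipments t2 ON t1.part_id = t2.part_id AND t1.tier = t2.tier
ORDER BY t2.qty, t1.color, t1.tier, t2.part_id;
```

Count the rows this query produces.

15

FULL OUTER JOIN keeps every row from both sides; unmatched rows get NULL for the other side's columns.
Matching on t1.part_id = t2.part_id AND t1.tier = t2.tier. A NULL in a compared column never satisfies the condition.
Matched pairs: 2; unmatched t1 rows kept: 8; unmatched t2 rows kept: 5.
Total: 2 matched + 13 padded = 15 rows.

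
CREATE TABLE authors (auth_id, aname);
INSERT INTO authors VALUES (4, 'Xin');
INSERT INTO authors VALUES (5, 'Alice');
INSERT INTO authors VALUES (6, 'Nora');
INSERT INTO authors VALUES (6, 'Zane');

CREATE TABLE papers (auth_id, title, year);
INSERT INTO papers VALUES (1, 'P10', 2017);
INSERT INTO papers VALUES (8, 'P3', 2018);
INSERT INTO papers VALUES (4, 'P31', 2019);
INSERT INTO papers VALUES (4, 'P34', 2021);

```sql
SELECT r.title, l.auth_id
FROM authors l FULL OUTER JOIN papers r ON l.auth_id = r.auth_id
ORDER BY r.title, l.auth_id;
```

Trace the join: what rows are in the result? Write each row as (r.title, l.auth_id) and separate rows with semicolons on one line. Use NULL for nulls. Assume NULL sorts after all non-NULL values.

(P10, NULL); (P3, NULL); (P31, 4); (P34, 4); (NULL, 5); (NULL, 6); (NULL, 6)

FULL OUTER JOIN keeps every row from both sides; unmatched rows get NULL for the other side's columns.
Matching on l.auth_id = r.auth_id.
- auth_id=4: 2 matching r row(s), so 2 row(s) emitted.
- auth_id=5: no r row matches, row kept with r columns NULL.
- auth_id=6: no r row matches, row kept with r columns NULL.
- auth_id=6: no r row matches, row kept with r columns NULL.
- 2 row(s) from r found no l partner → padded with NULL.
After projecting and ordering:
r.title | l.auth_id
P10 | NULL
P3 | NULL
P31 | 4
P34 | 4
NULL | 5
NULL | 6
NULL | 6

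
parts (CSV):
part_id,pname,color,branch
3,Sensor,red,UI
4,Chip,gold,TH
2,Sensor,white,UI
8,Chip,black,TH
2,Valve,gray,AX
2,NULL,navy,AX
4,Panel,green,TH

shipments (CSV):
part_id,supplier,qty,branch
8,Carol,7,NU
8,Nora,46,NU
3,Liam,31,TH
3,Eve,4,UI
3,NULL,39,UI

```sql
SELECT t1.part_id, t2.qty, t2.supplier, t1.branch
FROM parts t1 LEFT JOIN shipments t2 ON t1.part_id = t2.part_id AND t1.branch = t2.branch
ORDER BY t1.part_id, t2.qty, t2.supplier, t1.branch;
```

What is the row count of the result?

LEFT JOIN keeps every row from `parts`; unmatched rows get NULL for `shipments`'s columns.
Matching on t1.part_id = t2.part_id AND t1.branch = t2.branch.
- t1[0] part_id=3, branch=UI → 2 match(es) in t2 → 2 row(s).
- t1[1] part_id=4, branch=TH → no match; kept with NULLs on the t2 side.
- t1[2] part_id=2, branch=UI → no match; kept with NULLs on the t2 side.
- t1[3] part_id=8, branch=TH → no match; kept with NULLs on the t2 side.
- t1[4] part_id=2, branch=AX → no match; kept with NULLs on the t2 side.
- t1[5] part_id=2, branch=AX → no match; kept with NULLs on the t2 side.
- t1[6] part_id=4, branch=TH → no match; kept with NULLs on the t2 side.
Total: 2 matched + 6 padded = 8 rows.

8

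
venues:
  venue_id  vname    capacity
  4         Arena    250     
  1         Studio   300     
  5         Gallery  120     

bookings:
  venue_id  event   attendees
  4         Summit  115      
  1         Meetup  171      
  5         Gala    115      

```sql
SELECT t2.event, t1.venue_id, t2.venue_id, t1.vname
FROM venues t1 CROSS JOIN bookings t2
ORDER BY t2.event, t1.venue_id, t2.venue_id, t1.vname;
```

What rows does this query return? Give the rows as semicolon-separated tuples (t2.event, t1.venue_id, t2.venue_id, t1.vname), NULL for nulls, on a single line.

CROSS JOIN pairs every row of `venues` with every row of `bookings`: 3 × 3 = 9 rows.

(Gala, 1, 5, Studio); (Gala, 4, 5, Arena); (Gala, 5, 5, Gallery); (Meetup, 1, 1, Studio); (Meetup, 4, 1, Arena); (Meetup, 5, 1, Gallery); (Summit, 1, 4, Studio); (Summit, 4, 4, Arena); (Summit, 5, 4, Gallery)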